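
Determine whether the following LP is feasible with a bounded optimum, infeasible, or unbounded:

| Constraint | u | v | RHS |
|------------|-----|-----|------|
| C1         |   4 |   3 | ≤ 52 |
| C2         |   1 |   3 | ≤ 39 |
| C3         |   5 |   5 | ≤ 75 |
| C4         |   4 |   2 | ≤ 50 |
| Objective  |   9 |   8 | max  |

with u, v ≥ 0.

Feasible with a bounded optimal solution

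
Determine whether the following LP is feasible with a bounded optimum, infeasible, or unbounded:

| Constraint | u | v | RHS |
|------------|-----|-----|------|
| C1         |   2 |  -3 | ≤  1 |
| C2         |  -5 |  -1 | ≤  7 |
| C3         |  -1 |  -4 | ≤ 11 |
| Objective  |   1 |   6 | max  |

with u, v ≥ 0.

Unbounded (objective can increase without bound)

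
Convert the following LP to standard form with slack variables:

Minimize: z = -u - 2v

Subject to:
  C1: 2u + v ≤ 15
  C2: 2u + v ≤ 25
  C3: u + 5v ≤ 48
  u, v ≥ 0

min z = -u - 2v

s.t.
  2u + v + s1 = 15
  2u + v + s2 = 25
  u + 5v + s3 = 48
  u, v, s1, s2, s3 ≥ 0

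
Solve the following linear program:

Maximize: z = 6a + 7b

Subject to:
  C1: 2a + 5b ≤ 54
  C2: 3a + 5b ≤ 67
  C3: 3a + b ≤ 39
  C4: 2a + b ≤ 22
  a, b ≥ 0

Evaluate the objective at each vertex of the feasible region:
  z(0, 0) = 0
  z(11, 0) = 66
  z(7, 8) = 98  ←
  z(0, 10.8) = 75.6
The maximum is at a = 7, b = 8.

a = 7, b = 8, z = 98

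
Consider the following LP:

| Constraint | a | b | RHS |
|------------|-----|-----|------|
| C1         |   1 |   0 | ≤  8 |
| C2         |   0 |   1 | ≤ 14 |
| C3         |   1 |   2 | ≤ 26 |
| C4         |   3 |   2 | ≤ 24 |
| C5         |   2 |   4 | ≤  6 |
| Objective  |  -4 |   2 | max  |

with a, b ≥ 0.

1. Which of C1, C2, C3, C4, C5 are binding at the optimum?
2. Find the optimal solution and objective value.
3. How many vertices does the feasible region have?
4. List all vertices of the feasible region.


1. C5
2. a = 0, b = 1.5, z = 3
3. 3
4. (0, 0), (3, 0), (0, 1.5)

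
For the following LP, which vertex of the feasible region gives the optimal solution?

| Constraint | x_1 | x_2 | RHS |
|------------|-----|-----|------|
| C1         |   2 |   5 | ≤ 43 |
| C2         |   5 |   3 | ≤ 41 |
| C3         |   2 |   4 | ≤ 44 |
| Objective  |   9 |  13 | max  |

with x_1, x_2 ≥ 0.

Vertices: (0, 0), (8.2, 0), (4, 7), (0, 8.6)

Evaluate the objective at each vertex of the feasible region:
  z(0, 0) = 0
  z(8.2, 0) = 73.8
  z(4, 7) = 127  ←
  z(0, 8.6) = 111.8
The maximum is at x_1 = 4, x_2 = 7.

(4, 7)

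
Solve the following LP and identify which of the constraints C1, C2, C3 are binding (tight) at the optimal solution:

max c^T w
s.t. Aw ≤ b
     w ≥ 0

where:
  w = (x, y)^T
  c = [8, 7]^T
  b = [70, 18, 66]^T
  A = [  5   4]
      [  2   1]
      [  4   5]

At x = 4, y = 10, compute slack b - a·x for each constraint:
  C1: 70 − 60 = 10  (slack)
  C2: 18 − 18 = 0  (binding)
  C3: 66 − 66 = 0  (binding)

Optimal: x = 4, y = 10
Binding: C2, C3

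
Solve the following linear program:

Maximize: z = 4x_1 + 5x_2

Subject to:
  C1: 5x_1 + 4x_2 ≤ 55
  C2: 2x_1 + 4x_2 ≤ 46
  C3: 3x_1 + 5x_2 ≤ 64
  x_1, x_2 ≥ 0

Evaluate the objective at each vertex of the feasible region:
  z(0, 0) = 0
  z(11, 0) = 44
  z(3, 10) = 62  ←
  z(0, 11.5) = 57.5
The maximum is at x_1 = 3, x_2 = 10.

x_1 = 3, x_2 = 10, z = 62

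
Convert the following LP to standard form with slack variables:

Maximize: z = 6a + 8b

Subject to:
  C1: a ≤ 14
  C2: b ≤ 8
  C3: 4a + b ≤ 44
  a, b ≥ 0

max z = 6a + 8b

s.t.
  a + s1 = 14
  b + s2 = 8
  4a + b + s3 = 44
  a, b, s1, s2, s3 ≥ 0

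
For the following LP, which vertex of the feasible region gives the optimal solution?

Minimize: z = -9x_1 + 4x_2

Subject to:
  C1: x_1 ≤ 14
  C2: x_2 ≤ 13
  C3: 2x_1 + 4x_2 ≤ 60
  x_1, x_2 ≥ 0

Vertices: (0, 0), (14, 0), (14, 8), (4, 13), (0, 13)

Evaluate the objective at each vertex of the feasible region:
  z(0, 0) = 0
  z(14, 0) = -126  ←
  z(14, 8) = -94
  z(4, 13) = 16
  z(0, 13) = 52
The minimum is at x_1 = 14, x_2 = 0.

(14, 0)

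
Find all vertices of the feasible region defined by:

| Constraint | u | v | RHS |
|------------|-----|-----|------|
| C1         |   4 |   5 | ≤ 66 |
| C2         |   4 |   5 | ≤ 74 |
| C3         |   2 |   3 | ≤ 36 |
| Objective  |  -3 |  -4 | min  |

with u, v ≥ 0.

(0, 0), (16.5, 0), (9, 6), (0, 12)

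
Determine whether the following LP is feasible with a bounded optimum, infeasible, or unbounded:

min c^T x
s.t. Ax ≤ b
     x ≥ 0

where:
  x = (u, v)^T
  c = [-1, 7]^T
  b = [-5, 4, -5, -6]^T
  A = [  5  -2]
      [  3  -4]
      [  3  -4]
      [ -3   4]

Infeasible (no feasible solution exists)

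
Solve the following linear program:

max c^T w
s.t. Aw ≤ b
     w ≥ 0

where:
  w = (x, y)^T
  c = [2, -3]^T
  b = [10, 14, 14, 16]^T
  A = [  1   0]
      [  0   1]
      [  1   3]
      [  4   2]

Evaluate the objective at each vertex of the feasible region:
  z(0, 0) = 0
  z(4, 0) = 8  ←
  z(2, 4) = -8
  z(0, 4.667) = -14
The maximum is at x = 4, y = 0.

x = 4, y = 0, z = 8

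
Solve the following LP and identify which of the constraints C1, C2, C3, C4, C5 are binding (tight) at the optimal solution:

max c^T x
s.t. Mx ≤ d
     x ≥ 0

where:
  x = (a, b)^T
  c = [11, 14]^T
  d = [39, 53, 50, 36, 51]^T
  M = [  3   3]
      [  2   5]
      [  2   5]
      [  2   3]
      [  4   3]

At a = 5, b = 8, compute slack b - a·x for each constraint:
  C1: 39 − 39 = 0  (binding)
  C2: 53 − 50 = 3  (slack)
  C3: 50 − 50 = 0  (binding)
  C4: 36 − 34 = 2  (slack)
  C5: 51 − 44 = 7  (slack)

Optimal: a = 5, b = 8
Binding: C1, C3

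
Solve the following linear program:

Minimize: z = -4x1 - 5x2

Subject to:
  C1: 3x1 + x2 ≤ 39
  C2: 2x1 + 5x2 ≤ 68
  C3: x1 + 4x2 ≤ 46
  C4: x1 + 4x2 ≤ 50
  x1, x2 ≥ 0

Evaluate the objective at each vertex of the feasible region:
  z(0, 0) = 0
  z(13, 0) = -52
  z(10, 9) = -85  ←
  z(0, 11.5) = -57.5
The minimum is at x1 = 10, x2 = 9.

x1 = 10, x2 = 9, z = -85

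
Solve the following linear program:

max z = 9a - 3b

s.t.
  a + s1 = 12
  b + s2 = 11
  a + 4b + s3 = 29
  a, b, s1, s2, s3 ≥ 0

Evaluate the objective at each vertex of the feasible region:
  z(0, 0) = 0
  z(12, 0) = 108  ←
  z(12, 4.25) = 95.25
  z(0, 7.25) = -21.75
The maximum is at a = 12, b = 0.

a = 12, b = 0, z = 108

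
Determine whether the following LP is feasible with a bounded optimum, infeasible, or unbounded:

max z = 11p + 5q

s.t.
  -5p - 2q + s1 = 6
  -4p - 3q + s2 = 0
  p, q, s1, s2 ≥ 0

Unbounded (objective can increase without bound)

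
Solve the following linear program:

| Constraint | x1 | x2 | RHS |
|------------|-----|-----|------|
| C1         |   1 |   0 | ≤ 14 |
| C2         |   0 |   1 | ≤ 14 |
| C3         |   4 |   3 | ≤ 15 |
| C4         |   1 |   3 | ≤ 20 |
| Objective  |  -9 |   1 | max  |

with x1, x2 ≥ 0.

Evaluate the objective at each vertex of the feasible region:
  z(0, 0) = 0
  z(3.75, 0) = -33.75
  z(0, 5) = 5  ←
The maximum is at x1 = 0, x2 = 5.

x1 = 0, x2 = 5, z = 5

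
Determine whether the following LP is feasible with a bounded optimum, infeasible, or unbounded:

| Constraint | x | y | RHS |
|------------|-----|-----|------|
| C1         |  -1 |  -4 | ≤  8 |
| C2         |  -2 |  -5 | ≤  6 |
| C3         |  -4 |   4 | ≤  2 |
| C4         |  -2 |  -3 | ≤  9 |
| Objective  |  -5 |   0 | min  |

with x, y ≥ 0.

Unbounded (objective can decrease without bound)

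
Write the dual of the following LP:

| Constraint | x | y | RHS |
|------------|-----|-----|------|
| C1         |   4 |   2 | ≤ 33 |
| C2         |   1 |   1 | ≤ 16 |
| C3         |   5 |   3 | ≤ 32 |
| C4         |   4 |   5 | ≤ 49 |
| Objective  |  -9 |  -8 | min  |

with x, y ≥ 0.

Primal min cᵀx s.t. Ax ≤ b, x ≥ 0  →  Dual max −bᵀy s.t. Aᵀy ≥ −c, y ≥ 0.

Maximize: z = -33y1 - 16y2 - 32y3 - 49y4

Subject to:
  4y1 + y2 + 5y3 + 4y4 ≥ 9
  2y1 + y2 + 3y3 + 5y4 ≥ 8
  y1, y2, y3, y4 ≥ 0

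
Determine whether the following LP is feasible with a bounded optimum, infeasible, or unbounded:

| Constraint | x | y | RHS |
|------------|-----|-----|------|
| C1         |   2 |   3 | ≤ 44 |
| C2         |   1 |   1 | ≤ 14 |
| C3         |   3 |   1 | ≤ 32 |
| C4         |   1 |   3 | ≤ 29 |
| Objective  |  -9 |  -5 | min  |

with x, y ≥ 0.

Feasible with a bounded optimal solution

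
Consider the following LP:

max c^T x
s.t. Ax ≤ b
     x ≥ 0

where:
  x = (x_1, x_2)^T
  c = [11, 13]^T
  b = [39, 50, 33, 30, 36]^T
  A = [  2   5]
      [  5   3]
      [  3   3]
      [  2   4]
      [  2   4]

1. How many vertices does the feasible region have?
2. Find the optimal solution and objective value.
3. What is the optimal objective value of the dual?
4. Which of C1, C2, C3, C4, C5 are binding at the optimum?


1. 5
2. x_1 = 7, x_2 = 4, z = 129
3. 129
4. C3, C4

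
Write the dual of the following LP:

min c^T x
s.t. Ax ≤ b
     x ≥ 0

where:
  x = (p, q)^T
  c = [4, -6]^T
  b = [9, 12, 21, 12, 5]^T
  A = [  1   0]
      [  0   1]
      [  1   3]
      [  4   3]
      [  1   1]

Primal min cᵀx s.t. Ax ≤ b, x ≥ 0  →  Dual max −bᵀy s.t. Aᵀy ≥ −c, y ≥ 0.

Maximize: z = -9y1 - 12y2 - 21y3 - 12y4 - 5y5

Subject to:
  y1 + y3 + 4y4 + y5 ≥ -4
  y2 + 3y3 + 3y4 + y5 ≥ 6
  y1, y2, y3, y4, y5 ≥ 0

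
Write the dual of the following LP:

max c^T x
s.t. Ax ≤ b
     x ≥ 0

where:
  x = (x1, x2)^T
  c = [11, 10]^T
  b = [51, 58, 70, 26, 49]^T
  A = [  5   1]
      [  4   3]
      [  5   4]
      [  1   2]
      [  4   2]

Primal max cᵀx s.t. Ax ≤ b, x ≥ 0  →  Dual min bᵀy s.t. Aᵀy ≥ c, y ≥ 0.

Minimize: z = 51y1 + 58y2 + 70y3 + 26y4 + 49y5

Subject to:
  5y1 + 4y2 + 5y3 + y4 + 4y5 ≥ 11
  y1 + 3y2 + 4y3 + 2y4 + 2y5 ≥ 10
  y1, y2, y3, y4, y5 ≥ 0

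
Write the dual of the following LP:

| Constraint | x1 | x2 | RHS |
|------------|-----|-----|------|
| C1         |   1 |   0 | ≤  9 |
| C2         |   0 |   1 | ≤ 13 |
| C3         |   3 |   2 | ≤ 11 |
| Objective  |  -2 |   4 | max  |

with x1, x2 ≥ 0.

Primal max cᵀx s.t. Ax ≤ b, x ≥ 0  →  Dual min bᵀy s.t. Aᵀy ≥ c, y ≥ 0.

Minimize: z = 9y1 + 13y2 + 11y3

Subject to:
  y1 + 3y3 ≥ -2
  y2 + 2y3 ≥ 4
  y1, y2, y3 ≥ 0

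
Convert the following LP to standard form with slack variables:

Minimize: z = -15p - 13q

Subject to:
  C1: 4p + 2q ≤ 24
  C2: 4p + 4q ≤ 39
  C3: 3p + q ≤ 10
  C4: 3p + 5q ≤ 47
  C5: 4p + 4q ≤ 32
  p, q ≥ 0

min z = -15p - 13q

s.t.
  4p + 2q + s1 = 24
  4p + 4q + s2 = 39
  3p + q + s3 = 10
  3p + 5q + s4 = 47
  4p + 4q + s5 = 32
  p, q, s1, s2, s3, s4, s5 ≥ 0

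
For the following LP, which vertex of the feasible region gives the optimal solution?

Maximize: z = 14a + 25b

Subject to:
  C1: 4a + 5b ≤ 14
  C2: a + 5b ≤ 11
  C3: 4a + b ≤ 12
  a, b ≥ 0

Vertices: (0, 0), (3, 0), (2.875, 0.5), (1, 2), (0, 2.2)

Evaluate the objective at each vertex of the feasible region:
  z(0, 0) = 0
  z(3, 0) = 42
  z(2.875, 0.5) = 52.75
  z(1, 2) = 64  ←
  z(0, 2.2) = 55
The maximum is at a = 1, b = 2.

(1, 2)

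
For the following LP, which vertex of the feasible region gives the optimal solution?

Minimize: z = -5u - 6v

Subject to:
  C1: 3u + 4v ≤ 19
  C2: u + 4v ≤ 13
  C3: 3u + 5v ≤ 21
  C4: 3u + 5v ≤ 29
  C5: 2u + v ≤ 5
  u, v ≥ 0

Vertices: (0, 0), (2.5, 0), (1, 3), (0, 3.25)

Evaluate the objective at each vertex of the feasible region:
  z(0, 0) = 0
  z(2.5, 0) = -12.5
  z(1, 3) = -23  ←
  z(0, 3.25) = -19.5
The minimum is at u = 1, v = 3.

(1, 3)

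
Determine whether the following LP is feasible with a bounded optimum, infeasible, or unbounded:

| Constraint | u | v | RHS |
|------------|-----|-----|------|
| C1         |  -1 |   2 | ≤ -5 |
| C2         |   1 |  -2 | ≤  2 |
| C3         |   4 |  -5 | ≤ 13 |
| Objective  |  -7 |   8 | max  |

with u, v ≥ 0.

Infeasible (no feasible solution exists)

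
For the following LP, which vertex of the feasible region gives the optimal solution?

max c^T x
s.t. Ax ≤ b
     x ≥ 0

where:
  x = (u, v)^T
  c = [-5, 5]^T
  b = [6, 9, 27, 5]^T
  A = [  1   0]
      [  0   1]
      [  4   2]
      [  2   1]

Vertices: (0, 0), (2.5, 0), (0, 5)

Evaluate the objective at each vertex of the feasible region:
  z(0, 0) = 0
  z(2.5, 0) = -12.5
  z(0, 5) = 25  ←
The maximum is at u = 0, v = 5.

(0, 5)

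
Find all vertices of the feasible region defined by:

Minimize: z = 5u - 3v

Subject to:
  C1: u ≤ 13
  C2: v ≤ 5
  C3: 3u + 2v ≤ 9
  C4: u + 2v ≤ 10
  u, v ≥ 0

(0, 0), (3, 0), (0, 4.5)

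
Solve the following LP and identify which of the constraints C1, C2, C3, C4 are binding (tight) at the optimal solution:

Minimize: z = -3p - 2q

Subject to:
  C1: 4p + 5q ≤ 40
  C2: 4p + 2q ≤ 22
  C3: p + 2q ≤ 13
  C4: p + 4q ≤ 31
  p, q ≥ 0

At p = 3, q = 5, compute slack b - a·x for each constraint:
  C1: 40 − 37 = 3  (slack)
  C2: 22 − 22 = 0  (binding)
  C3: 13 − 13 = 0  (binding)
  C4: 31 − 23 = 8  (slack)

Optimal: p = 3, q = 5
Binding: C2, C3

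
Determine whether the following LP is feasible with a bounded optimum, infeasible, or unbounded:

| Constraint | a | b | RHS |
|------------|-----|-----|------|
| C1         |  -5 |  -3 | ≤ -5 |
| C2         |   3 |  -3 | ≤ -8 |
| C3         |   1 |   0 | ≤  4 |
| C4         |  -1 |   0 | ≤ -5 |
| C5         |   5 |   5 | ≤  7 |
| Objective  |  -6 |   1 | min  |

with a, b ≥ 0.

Infeasible (no feasible solution exists)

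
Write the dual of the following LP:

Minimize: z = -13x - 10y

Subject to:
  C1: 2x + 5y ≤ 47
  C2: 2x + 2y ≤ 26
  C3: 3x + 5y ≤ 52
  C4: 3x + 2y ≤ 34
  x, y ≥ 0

Primal min cᵀx s.t. Ax ≤ b, x ≥ 0  →  Dual max −bᵀy s.t. Aᵀy ≥ −c, y ≥ 0.

Maximize: z = -47y1 - 26y2 - 52y3 - 34y4

Subject to:
  2y1 + 2y2 + 3y3 + 3y4 ≥ 13
  5y1 + 2y2 + 5y3 + 2y4 ≥ 10
  y1, y2, y3, y4 ≥ 0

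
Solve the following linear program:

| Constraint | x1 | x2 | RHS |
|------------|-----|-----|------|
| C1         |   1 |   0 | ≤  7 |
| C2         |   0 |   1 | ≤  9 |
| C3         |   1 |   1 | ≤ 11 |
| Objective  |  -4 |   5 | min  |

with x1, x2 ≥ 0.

Evaluate the objective at each vertex of the feasible region:
  z(0, 0) = 0
  z(7, 0) = -28  ←
  z(7, 4) = -8
  z(2, 9) = 37
  z(0, 9) = 45
The minimum is at x1 = 7, x2 = 0.

x1 = 7, x2 = 0, z = -28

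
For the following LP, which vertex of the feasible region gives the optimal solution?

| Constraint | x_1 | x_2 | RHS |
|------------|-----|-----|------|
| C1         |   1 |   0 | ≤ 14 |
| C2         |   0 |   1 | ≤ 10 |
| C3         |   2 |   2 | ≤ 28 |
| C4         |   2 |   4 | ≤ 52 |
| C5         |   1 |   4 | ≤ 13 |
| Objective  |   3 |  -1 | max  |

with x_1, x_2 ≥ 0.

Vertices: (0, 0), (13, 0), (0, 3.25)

Evaluate the objective at each vertex of the feasible region:
  z(0, 0) = 0
  z(13, 0) = 39  ←
  z(0, 3.25) = -3.25
The maximum is at x_1 = 13, x_2 = 0.

(13, 0)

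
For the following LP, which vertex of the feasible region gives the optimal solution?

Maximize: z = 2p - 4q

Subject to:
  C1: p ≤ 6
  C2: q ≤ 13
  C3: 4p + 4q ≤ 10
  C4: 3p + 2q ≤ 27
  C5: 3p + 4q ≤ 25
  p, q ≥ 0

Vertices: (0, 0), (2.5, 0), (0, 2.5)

Evaluate the objective at each vertex of the feasible region:
  z(0, 0) = 0
  z(2.5, 0) = 5  ←
  z(0, 2.5) = -10
The maximum is at p = 2.5, q = 0.

(2.5, 0)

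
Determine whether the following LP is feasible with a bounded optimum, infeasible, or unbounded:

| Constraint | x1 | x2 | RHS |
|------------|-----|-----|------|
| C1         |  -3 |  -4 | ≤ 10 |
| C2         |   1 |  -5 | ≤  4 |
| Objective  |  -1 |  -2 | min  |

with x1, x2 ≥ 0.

Unbounded (objective can decrease without bound)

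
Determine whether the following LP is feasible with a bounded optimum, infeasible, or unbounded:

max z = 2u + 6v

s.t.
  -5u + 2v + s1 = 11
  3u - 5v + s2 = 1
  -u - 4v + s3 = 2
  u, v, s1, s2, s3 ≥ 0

Unbounded (objective can increase without bound)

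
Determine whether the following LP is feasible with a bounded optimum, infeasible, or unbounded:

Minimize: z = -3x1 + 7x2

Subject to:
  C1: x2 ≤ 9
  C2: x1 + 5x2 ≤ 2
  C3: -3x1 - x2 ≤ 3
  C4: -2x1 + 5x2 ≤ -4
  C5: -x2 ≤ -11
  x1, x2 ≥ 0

Infeasible (no feasible solution exists)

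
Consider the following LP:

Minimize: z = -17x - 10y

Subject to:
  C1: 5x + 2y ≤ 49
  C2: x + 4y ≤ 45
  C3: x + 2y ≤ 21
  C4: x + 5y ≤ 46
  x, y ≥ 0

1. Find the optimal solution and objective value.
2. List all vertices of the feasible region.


1. x = 7, y = 7, z = -189
2. (0, 0), (9.8, 0), (7, 7), (4.333, 8.333), (0, 9.2)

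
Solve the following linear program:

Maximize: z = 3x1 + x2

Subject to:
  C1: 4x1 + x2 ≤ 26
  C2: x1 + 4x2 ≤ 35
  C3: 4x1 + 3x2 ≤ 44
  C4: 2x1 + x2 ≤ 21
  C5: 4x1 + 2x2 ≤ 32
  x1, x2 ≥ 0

Evaluate the objective at each vertex of the feasible region:
  z(0, 0) = 0
  z(6.5, 0) = 19.5
  z(5, 6) = 21  ←
  z(4.143, 7.714) = 20.14
  z(0, 8.75) = 8.75
The maximum is at x1 = 5, x2 = 6.

x1 = 5, x2 = 6, z = 21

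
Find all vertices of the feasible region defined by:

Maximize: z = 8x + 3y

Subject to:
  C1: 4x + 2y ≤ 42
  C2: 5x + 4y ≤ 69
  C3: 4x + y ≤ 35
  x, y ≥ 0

(0, 0), (8.75, 0), (7, 7), (5, 11), (0, 17.25)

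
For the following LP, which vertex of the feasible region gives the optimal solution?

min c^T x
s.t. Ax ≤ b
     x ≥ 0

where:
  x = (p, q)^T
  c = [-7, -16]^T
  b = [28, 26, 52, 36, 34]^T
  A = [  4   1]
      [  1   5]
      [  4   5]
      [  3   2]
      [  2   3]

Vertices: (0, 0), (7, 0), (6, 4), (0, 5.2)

Evaluate the objective at each vertex of the feasible region:
  z(0, 0) = 0
  z(7, 0) = -49
  z(6, 4) = -106  ←
  z(0, 5.2) = -83.2
The minimum is at p = 6, q = 4.

(6, 4)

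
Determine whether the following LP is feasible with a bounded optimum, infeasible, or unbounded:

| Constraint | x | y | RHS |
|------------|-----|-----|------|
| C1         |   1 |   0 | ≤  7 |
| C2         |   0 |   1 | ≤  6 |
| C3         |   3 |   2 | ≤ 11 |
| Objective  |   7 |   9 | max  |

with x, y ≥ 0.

Feasible with a bounded optimal solution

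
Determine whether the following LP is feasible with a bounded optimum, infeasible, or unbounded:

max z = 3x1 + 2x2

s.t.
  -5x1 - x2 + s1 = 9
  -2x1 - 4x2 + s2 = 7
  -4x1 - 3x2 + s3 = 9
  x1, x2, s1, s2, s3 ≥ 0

Unbounded (objective can increase without bound)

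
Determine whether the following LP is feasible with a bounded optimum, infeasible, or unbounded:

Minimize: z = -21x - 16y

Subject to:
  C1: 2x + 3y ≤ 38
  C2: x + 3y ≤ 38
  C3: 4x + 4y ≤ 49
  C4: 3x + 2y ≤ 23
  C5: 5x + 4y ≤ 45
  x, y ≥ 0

Feasible with a bounded optimal solution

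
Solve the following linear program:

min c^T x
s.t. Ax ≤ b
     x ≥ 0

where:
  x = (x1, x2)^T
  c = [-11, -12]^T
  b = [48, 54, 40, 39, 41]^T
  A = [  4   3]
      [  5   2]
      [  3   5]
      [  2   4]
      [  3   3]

Evaluate the objective at each vertex of the feasible region:
  z(0, 0) = 0
  z(10.8, 0) = -118.8
  z(10, 2) = -134  ←
  z(0, 8) = -96
The minimum is at x1 = 10, x2 = 2.

x1 = 10, x2 = 2, z = -134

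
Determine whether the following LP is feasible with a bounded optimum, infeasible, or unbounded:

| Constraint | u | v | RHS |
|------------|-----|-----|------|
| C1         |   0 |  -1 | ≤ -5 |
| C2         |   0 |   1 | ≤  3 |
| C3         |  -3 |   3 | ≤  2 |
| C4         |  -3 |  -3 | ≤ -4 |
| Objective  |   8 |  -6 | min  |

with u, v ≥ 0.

Infeasible (no feasible solution exists)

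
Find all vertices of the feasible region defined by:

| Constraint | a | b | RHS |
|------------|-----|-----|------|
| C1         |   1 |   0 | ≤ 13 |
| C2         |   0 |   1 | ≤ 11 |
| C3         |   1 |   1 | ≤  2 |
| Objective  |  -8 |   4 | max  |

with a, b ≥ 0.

(0, 0), (2, 0), (0, 2)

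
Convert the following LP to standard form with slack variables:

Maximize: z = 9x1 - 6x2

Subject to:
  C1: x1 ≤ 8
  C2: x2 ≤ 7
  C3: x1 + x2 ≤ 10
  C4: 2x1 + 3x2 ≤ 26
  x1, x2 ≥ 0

max z = 9x1 - 6x2

s.t.
  x1 + s1 = 8
  x2 + s2 = 7
  x1 + x2 + s3 = 10
  2x1 + 3x2 + s4 = 26
  x1, x2, s1, s2, s3, s4 ≥ 0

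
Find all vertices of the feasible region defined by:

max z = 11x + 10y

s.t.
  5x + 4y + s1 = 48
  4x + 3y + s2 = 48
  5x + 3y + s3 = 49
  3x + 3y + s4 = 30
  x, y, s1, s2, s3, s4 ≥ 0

(0, 0), (9.6, 0), (8, 2), (0, 10)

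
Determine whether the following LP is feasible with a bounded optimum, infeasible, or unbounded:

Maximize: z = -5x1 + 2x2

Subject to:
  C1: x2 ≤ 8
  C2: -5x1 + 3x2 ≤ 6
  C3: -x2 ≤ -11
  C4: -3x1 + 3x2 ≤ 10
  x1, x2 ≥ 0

Infeasible (no feasible solution exists)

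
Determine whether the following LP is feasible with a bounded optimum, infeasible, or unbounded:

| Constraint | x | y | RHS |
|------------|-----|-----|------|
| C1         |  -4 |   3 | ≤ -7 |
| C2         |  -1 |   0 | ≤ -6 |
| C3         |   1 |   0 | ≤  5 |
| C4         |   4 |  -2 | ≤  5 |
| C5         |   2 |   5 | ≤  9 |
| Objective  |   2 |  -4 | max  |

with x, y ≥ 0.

Infeasible (no feasible solution exists)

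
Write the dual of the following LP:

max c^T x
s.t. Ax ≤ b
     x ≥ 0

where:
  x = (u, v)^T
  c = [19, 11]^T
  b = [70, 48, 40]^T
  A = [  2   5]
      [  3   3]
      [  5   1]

Primal max cᵀx s.t. Ax ≤ b, x ≥ 0  →  Dual min bᵀy s.t. Aᵀy ≥ c, y ≥ 0.

Minimize: z = 70y1 + 48y2 + 40y3

Subject to:
  2y1 + 3y2 + 5y3 ≥ 19
  5y1 + 3y2 + y3 ≥ 11
  y1, y2, y3 ≥ 0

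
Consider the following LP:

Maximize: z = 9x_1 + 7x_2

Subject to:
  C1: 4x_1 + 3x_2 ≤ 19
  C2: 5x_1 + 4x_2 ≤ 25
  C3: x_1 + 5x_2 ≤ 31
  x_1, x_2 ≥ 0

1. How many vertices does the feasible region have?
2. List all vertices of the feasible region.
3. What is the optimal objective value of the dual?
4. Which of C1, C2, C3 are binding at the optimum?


1. 5
2. (0, 0), (4.75, 0), (1, 5), (0.04762, 6.19), (0, 6.2)
3. 44
4. C1, C2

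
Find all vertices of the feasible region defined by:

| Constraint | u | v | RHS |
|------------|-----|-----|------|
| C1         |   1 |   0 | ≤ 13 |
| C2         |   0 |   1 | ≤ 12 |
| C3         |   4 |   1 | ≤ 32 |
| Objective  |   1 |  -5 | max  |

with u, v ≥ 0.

(0, 0), (8, 0), (5, 12), (0, 12)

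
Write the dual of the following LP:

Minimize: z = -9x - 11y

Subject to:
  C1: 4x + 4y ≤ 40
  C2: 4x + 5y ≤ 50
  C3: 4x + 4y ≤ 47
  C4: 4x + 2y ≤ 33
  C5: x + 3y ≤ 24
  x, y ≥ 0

Primal min cᵀx s.t. Ax ≤ b, x ≥ 0  →  Dual max −bᵀy s.t. Aᵀy ≥ −c, y ≥ 0.

Maximize: z = -40y1 - 50y2 - 47y3 - 33y4 - 24y5

Subject to:
  4y1 + 4y2 + 4y3 + 4y4 + y5 ≥ 9
  4y1 + 5y2 + 4y3 + 2y4 + 3y5 ≥ 11
  y1, y2, y3, y4, y5 ≥ 0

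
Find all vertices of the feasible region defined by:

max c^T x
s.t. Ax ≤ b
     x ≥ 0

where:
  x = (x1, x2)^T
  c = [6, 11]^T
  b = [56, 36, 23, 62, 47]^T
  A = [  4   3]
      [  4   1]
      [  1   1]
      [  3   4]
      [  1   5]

(0, 0), (9, 0), (7, 8), (0, 9.4)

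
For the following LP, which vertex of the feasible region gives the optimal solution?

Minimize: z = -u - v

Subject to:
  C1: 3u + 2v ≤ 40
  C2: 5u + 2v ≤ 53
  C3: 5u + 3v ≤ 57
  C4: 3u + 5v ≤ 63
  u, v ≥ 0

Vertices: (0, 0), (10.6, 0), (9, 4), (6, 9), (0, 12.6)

Evaluate the objective at each vertex of the feasible region:
  z(0, 0) = 0
  z(10.6, 0) = -10.6
  z(9, 4) = -13
  z(6, 9) = -15  ←
  z(0, 12.6) = -12.6
The minimum is at u = 6, v = 9.

(6, 9)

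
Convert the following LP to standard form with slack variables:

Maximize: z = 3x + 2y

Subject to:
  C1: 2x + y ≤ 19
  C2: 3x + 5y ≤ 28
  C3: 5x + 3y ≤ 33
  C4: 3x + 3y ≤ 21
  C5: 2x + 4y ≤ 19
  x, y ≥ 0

max z = 3x + 2y

s.t.
  2x + y + s1 = 19
  3x + 5y + s2 = 28
  5x + 3y + s3 = 33
  3x + 3y + s4 = 21
  2x + 4y + s5 = 19
  x, y, s1, s2, s3, s4, s5 ≥ 0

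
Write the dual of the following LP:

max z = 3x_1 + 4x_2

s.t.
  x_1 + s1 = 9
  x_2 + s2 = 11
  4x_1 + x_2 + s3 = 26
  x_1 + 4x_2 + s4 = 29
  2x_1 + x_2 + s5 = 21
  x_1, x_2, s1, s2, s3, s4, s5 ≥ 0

Primal max cᵀx s.t. Ax ≤ b, x ≥ 0  →  Dual min bᵀy s.t. Aᵀy ≥ c, y ≥ 0.

Minimize: z = 9y1 + 11y2 + 26y3 + 29y4 + 21y5

Subject to:
  y1 + 4y3 + y4 + 2y5 ≥ 3
  y2 + y3 + 4y4 + y5 ≥ 4
  y1, y2, y3, y4, y5 ≥ 0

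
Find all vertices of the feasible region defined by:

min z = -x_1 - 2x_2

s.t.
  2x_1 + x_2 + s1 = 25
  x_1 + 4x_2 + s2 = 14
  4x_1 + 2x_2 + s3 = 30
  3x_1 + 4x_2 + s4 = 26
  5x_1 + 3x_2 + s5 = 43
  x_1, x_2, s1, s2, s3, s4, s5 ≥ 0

(0, 0), (7.5, 0), (6.8, 1.4), (6, 2), (0, 3.5)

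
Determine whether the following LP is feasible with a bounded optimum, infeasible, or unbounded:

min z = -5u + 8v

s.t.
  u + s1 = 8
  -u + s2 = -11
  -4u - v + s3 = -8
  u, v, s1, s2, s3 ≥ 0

Infeasible (no feasible solution exists)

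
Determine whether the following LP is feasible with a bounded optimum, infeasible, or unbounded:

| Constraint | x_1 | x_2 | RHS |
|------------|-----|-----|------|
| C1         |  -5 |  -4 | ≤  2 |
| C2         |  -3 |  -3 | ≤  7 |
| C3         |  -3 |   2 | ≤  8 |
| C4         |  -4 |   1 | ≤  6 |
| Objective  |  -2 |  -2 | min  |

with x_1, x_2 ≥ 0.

Unbounded (objective can decrease without bound)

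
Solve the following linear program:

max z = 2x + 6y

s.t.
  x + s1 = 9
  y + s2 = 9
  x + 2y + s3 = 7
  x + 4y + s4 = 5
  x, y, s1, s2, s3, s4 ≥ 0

Evaluate the objective at each vertex of the feasible region:
  z(0, 0) = 0
  z(5, 0) = 10  ←
  z(0, 1.25) = 7.5
The maximum is at x = 5, y = 0.

x = 5, y = 0, z = 10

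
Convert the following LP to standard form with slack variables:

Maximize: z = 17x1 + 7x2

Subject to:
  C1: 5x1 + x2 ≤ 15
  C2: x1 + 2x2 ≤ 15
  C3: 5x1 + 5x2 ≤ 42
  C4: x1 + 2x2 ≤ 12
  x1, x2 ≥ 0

max z = 17x1 + 7x2

s.t.
  5x1 + x2 + s1 = 15
  x1 + 2x2 + s2 = 15
  5x1 + 5x2 + s3 = 42
  x1 + 2x2 + s4 = 12
  x1, x2, s1, s2, s3, s4 ≥ 0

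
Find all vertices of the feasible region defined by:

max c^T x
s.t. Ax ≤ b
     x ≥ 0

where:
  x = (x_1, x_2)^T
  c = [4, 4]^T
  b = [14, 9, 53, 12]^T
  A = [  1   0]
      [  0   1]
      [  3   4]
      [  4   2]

(0, 0), (3, 0), (0, 6)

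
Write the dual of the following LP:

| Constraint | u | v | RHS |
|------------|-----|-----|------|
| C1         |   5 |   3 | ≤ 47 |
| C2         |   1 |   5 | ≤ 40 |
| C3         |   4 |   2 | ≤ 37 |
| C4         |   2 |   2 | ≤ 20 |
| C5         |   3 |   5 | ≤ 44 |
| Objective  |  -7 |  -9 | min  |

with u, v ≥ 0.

Primal min cᵀx s.t. Ax ≤ b, x ≥ 0  →  Dual max −bᵀy s.t. Aᵀy ≥ −c, y ≥ 0.

Maximize: z = -47y1 - 40y2 - 37y3 - 20y4 - 44y5

Subject to:
  5y1 + y2 + 4y3 + 2y4 + 3y5 ≥ 7
  3y1 + 5y2 + 2y3 + 2y4 + 5y5 ≥ 9
  y1, y2, y3, y4, y5 ≥ 0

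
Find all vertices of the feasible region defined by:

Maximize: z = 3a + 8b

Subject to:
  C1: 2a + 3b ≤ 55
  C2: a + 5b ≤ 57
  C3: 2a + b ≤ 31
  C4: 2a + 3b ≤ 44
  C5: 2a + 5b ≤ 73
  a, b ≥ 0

(0, 0), (15.5, 0), (12.25, 6.5), (7, 10), (0, 11.4)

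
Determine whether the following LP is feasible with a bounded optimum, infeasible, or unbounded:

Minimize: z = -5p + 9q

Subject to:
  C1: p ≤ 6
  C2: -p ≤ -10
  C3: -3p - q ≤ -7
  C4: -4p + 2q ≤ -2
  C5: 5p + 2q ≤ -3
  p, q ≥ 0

Infeasible (no feasible solution exists)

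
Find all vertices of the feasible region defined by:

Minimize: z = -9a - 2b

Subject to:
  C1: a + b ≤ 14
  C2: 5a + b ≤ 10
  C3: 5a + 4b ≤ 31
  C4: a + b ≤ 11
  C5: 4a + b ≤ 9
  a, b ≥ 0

(0, 0), (2, 0), (1, 5), (0.4545, 7.182), (0, 7.75)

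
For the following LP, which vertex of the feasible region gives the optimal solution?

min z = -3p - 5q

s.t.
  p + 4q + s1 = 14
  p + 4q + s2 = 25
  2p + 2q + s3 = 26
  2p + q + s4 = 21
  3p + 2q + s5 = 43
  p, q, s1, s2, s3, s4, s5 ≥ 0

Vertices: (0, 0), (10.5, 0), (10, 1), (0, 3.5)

Evaluate the objective at each vertex of the feasible region:
  z(0, 0) = 0
  z(10.5, 0) = -31.5
  z(10, 1) = -35  ←
  z(0, 3.5) = -17.5
The minimum is at p = 10, q = 1.

(10, 1)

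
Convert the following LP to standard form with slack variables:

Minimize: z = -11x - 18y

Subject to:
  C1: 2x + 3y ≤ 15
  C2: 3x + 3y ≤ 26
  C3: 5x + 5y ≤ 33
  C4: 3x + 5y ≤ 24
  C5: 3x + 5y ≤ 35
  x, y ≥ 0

min z = -11x - 18y

s.t.
  2x + 3y + s1 = 15
  3x + 3y + s2 = 26
  5x + 5y + s3 = 33
  3x + 5y + s4 = 24
  3x + 5y + s5 = 35
  x, y, s1, s2, s3, s4, s5 ≥ 0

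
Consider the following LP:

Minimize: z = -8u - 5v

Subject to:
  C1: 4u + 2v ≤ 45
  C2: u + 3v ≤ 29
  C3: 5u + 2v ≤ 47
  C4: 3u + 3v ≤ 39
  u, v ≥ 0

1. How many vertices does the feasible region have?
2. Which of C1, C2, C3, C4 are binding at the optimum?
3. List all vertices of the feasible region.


1. 5
2. C3, C4
3. (0, 0), (9.4, 0), (7, 6), (5, 8), (0, 9.667)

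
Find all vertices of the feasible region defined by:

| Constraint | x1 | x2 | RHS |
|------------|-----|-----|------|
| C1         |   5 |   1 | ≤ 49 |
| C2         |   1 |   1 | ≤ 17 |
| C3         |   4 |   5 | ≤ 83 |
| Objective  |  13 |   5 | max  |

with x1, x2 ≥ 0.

(0, 0), (9.8, 0), (8, 9), (2, 15), (0, 16.6)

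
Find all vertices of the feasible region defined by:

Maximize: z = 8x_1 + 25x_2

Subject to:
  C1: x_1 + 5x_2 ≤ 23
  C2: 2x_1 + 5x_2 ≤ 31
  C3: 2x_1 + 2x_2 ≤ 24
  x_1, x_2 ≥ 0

(0, 0), (12, 0), (9.667, 2.333), (8, 3), (0, 4.6)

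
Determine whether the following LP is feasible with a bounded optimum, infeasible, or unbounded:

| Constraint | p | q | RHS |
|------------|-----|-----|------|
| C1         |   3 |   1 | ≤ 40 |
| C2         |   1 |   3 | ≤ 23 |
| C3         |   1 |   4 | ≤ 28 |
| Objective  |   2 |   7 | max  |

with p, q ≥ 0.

Feasible with a bounded optimal solution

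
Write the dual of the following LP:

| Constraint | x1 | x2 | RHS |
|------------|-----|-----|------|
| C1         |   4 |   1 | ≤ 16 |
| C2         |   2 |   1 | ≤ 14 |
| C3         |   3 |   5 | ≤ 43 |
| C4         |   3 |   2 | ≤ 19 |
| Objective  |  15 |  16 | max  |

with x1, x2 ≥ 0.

Primal max cᵀx s.t. Ax ≤ b, x ≥ 0  →  Dual min bᵀy s.t. Aᵀy ≥ c, y ≥ 0.

Minimize: z = 16y1 + 14y2 + 43y3 + 19y4

Subject to:
  4y1 + 2y2 + 3y3 + 3y4 ≥ 15
  y1 + y2 + 5y3 + 2y4 ≥ 16
  y1, y2, y3, y4 ≥ 0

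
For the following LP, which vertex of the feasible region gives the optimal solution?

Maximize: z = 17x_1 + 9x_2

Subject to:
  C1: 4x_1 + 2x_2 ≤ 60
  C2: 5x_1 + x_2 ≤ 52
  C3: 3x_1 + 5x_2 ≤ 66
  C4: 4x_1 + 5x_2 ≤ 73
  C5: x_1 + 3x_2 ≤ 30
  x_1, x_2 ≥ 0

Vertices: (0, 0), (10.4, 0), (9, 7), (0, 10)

Evaluate the objective at each vertex of the feasible region:
  z(0, 0) = 0
  z(10.4, 0) = 176.8
  z(9, 7) = 216  ←
  z(0, 10) = 90
The maximum is at x_1 = 9, x_2 = 7.

(9, 7)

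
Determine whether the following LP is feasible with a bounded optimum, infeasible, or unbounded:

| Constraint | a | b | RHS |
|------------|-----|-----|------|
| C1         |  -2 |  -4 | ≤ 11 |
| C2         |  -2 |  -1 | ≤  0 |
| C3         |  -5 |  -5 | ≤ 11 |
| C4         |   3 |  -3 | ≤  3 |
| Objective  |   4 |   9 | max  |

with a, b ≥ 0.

Unbounded (objective can increase without bound)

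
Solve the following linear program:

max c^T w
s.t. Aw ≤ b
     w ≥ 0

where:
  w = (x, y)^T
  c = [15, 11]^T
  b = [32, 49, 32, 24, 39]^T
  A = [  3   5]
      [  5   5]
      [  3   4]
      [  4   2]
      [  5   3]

Evaluate the objective at each vertex of the feasible region:
  z(0, 0) = 0
  z(6, 0) = 90
  z(4, 4) = 104  ←
  z(0, 6.4) = 70.4
The maximum is at x = 4, y = 4.

x = 4, y = 4, z = 104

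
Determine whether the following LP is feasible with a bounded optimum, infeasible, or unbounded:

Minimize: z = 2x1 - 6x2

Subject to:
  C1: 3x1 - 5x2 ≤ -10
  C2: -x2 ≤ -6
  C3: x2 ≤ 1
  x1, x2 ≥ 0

Infeasible (no feasible solution exists)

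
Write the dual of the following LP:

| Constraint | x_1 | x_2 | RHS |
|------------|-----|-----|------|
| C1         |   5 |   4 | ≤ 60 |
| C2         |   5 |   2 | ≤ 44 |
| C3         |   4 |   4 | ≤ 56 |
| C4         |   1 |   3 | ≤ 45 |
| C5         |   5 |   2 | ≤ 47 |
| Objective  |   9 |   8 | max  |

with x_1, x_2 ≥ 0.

Primal max cᵀx s.t. Ax ≤ b, x ≥ 0  →  Dual min bᵀy s.t. Aᵀy ≥ c, y ≥ 0.

Minimize: z = 60y1 + 44y2 + 56y3 + 45y4 + 47y5

Subject to:
  5y1 + 5y2 + 4y3 + y4 + 5y5 ≥ 9
  4y1 + 2y2 + 4y3 + 3y4 + 2y5 ≥ 8
  y1, y2, y3, y4, y5 ≥ 0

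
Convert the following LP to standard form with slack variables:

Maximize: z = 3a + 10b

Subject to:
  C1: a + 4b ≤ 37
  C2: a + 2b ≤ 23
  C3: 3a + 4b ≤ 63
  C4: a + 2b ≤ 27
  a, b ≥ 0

max z = 3a + 10b

s.t.
  a + 4b + s1 = 37
  a + 2b + s2 = 23
  3a + 4b + s3 = 63
  a + 2b + s4 = 27
  a, b, s1, s2, s3, s4 ≥ 0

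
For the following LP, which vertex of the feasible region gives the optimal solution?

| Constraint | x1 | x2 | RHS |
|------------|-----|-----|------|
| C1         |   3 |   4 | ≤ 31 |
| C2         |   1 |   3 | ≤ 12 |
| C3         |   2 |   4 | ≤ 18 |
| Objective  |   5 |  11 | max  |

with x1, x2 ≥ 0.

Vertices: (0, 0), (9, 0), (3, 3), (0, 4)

Evaluate the objective at each vertex of the feasible region:
  z(0, 0) = 0
  z(9, 0) = 45
  z(3, 3) = 48  ←
  z(0, 4) = 44
The maximum is at x1 = 3, x2 = 3.

(3, 3)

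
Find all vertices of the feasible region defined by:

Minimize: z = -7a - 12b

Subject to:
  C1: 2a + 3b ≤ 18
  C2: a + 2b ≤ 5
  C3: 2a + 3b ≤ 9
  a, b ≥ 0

(0, 0), (4.5, 0), (3, 1), (0, 2.5)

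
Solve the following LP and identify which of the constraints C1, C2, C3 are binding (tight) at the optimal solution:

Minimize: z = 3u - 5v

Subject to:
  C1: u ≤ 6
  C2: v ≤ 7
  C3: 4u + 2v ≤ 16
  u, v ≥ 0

At u = 0, v = 7, compute slack b - a·x for each constraint:
  C1: 6 − 0 = 6  (slack)
  C2: 7 − 7 = 0  (binding)
  C3: 16 − 14 = 2  (slack)

Optimal: u = 0, v = 7
Binding: C2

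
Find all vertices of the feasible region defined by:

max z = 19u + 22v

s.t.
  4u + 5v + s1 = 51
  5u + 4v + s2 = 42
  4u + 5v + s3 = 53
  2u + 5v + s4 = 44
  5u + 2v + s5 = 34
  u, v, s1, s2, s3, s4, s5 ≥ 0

(0, 0), (6.8, 0), (5.2, 4), (2, 8), (0, 8.8)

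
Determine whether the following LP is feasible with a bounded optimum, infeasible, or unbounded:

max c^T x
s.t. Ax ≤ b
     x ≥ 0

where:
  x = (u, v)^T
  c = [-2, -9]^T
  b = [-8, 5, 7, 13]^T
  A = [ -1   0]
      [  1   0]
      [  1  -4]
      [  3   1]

Infeasible (no feasible solution exists)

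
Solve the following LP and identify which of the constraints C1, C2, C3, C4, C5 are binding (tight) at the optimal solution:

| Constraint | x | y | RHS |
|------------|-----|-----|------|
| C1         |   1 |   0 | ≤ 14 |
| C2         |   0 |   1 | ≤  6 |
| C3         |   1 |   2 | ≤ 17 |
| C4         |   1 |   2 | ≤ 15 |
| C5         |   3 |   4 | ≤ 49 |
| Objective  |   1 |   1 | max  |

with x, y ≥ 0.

At x = 14, y = 0.5, compute slack b - a·x for each constraint:
  C1: 14 − 14 = 0  (binding)
  C2: 6 − 0.5 = 5.5  (slack)
  C3: 17 − 15 = 2  (slack)
  C4: 15 − 15 = 0  (binding)
  C5: 49 − 44 = 5  (slack)

Optimal: x = 14, y = 0.5
Binding: C1, C4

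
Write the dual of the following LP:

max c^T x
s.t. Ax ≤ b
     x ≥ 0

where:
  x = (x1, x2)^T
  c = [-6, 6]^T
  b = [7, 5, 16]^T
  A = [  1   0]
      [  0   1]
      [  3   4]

Primal max cᵀx s.t. Ax ≤ b, x ≥ 0  →  Dual min bᵀy s.t. Aᵀy ≥ c, y ≥ 0.

Minimize: z = 7y1 + 5y2 + 16y3

Subject to:
  y1 + 3y3 ≥ -6
  y2 + 4y3 ≥ 6
  y1, y2, y3 ≥ 0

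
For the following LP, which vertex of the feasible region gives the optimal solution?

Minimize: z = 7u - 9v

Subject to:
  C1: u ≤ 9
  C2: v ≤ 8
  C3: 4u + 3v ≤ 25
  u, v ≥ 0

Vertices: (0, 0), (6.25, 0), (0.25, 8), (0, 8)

Evaluate the objective at each vertex of the feasible region:
  z(0, 0) = 0
  z(6.25, 0) = 43.75
  z(0.25, 8) = -70.25
  z(0, 8) = -72  ←
The minimum is at u = 0, v = 8.

(0, 8)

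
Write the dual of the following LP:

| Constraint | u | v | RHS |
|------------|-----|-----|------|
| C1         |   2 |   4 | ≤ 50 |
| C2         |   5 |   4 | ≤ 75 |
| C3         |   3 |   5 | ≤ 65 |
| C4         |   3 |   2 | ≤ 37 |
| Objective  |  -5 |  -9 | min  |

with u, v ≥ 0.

Primal min cᵀx s.t. Ax ≤ b, x ≥ 0  →  Dual max −bᵀy s.t. Aᵀy ≥ −c, y ≥ 0.

Maximize: z = -50y1 - 75y2 - 65y3 - 37y4

Subject to:
  2y1 + 5y2 + 3y3 + 3y4 ≥ 5
  4y1 + 4y2 + 5y3 + 2y4 ≥ 9
  y1, y2, y3, y4 ≥ 0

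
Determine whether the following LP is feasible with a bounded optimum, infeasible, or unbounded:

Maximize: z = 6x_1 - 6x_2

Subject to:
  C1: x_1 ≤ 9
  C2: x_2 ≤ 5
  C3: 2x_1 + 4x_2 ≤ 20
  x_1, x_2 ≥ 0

Feasible with a bounded optimal solution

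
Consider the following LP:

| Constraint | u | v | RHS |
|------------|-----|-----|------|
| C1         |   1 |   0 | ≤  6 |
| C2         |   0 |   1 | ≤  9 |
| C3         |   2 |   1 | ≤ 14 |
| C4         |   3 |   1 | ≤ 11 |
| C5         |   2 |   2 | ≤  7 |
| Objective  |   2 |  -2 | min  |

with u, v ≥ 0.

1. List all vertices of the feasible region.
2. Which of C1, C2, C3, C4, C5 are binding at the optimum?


1. (0, 0), (3.5, 0), (0, 3.5)
2. C5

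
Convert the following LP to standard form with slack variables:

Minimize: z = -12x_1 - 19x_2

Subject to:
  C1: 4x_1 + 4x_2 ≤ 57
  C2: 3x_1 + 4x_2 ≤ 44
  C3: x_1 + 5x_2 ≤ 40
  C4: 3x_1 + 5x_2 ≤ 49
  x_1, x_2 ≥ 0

min z = -12x_1 - 19x_2

s.t.
  4x_1 + 4x_2 + s1 = 57
  3x_1 + 4x_2 + s2 = 44
  x_1 + 5x_2 + s3 = 40
  3x_1 + 5x_2 + s4 = 49
  x_1, x_2, s1, s2, s3, s4 ≥ 0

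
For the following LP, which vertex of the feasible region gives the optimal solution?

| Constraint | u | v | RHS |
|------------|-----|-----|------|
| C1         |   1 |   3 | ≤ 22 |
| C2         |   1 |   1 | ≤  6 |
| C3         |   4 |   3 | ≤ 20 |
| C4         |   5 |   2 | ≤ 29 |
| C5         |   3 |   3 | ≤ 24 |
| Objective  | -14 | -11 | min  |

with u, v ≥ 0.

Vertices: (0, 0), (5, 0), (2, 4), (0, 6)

Evaluate the objective at each vertex of the feasible region:
  z(0, 0) = 0
  z(5, 0) = -70
  z(2, 4) = -72  ←
  z(0, 6) = -66
The minimum is at u = 2, v = 4.

(2, 4)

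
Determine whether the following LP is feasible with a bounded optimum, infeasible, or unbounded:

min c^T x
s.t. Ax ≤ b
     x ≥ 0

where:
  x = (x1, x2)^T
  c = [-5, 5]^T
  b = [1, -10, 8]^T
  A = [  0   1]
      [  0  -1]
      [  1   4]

Infeasible (no feasible solution exists)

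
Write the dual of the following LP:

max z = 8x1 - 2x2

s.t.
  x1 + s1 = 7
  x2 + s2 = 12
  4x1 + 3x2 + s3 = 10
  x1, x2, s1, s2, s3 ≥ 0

Primal max cᵀx s.t. Ax ≤ b, x ≥ 0  →  Dual min bᵀy s.t. Aᵀy ≥ c, y ≥ 0.

Minimize: z = 7y1 + 12y2 + 10y3

Subject to:
  y1 + 4y3 ≥ 8
  y2 + 3y3 ≥ -2
  y1, y2, y3 ≥ 0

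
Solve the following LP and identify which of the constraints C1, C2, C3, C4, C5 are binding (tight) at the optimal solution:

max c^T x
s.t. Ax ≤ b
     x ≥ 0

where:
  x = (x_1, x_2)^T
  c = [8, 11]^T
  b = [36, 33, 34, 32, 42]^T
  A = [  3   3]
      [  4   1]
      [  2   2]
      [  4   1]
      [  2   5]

At x_1 = 6, x_2 = 6, compute slack b - a·x for each constraint:
  C1: 36 − 36 = 0  (binding)
  C2: 33 − 30 = 3  (slack)
  C3: 34 − 24 = 10  (slack)
  C4: 32 − 30 = 2  (slack)
  C5: 42 − 42 = 0  (binding)

Optimal: x_1 = 6, x_2 = 6
Binding: C1, C5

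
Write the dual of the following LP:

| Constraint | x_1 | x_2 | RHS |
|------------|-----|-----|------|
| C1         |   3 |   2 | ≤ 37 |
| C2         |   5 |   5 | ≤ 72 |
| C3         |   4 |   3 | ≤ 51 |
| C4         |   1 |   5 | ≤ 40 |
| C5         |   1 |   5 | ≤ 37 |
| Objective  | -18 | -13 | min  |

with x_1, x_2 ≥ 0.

Primal min cᵀx s.t. Ax ≤ b, x ≥ 0  →  Dual max −bᵀy s.t. Aᵀy ≥ −c, y ≥ 0.

Maximize: z = -37y1 - 72y2 - 51y3 - 40y4 - 37y5

Subject to:
  3y1 + 5y2 + 4y3 + y4 + y5 ≥ 18
  2y1 + 5y2 + 3y3 + 5y4 + 5y5 ≥ 13
  y1, y2, y3, y4, y5 ≥ 0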